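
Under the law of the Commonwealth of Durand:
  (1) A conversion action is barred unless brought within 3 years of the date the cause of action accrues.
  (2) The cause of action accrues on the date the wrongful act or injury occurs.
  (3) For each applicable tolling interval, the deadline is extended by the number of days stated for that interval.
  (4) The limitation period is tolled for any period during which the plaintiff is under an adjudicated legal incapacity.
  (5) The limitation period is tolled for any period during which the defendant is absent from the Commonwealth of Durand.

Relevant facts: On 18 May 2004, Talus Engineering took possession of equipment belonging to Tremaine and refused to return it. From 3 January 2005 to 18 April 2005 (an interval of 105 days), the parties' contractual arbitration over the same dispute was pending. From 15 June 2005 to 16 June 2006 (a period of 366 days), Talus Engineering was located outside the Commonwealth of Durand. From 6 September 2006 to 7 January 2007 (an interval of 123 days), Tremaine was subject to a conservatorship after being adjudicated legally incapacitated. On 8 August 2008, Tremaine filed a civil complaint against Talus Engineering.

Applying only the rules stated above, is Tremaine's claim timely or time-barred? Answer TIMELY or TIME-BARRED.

The limitation period began to run on 18 May 2004.
3 years from 18 May 2004 is 18 May 2007.
The defendant's absence from the jurisdiction from 15 June 2005 to 16 June 2006 tolled the period for 366 days, extending the deadline to 18 May 2008.
Because the plaintiff's legal incapacity ran from 6 September 2006 to 7 January 2007, the deadline is extended by 123 days to 18 September 2008.
No stated provision tolls the period for a pending arbitration, so the interval from 3 January 2005 to 18 April 2005 has no effect on the deadline.
The 8 August 2008 filing precedes the 18 September 2008 deadline; the claim is timely.

TIMELY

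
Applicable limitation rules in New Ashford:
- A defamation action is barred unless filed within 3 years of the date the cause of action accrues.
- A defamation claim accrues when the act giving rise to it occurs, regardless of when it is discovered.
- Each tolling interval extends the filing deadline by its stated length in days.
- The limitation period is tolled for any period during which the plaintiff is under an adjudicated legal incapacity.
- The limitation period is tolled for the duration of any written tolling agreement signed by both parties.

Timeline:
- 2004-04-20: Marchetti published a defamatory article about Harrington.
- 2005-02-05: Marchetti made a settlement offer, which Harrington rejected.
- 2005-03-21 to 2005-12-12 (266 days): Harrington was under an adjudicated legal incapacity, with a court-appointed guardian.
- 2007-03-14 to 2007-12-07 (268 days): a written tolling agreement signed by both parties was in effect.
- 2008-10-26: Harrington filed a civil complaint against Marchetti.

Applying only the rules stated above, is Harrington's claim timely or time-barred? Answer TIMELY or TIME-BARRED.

TIME-BARRED

The claim accrued on 2004-04-20, when the wrongful act occurred.
3 years from 2004-04-20 is 2007-04-20.
The period was tolled for 266 days by the plaintiff's legal incapacity (2005-03-21 to 2005-12-12), pushing the deadline to 2008-01-11.
The period was tolled for 268 days by the written tolling agreement (2007-03-14 to 2007-12-07), pushing the deadline to 2008-10-05.
None of the other events listed affects the running of the period under the stated rules.
Filing on 2008-10-26 missed the 2008-10-05 deadline — the action is time-barred.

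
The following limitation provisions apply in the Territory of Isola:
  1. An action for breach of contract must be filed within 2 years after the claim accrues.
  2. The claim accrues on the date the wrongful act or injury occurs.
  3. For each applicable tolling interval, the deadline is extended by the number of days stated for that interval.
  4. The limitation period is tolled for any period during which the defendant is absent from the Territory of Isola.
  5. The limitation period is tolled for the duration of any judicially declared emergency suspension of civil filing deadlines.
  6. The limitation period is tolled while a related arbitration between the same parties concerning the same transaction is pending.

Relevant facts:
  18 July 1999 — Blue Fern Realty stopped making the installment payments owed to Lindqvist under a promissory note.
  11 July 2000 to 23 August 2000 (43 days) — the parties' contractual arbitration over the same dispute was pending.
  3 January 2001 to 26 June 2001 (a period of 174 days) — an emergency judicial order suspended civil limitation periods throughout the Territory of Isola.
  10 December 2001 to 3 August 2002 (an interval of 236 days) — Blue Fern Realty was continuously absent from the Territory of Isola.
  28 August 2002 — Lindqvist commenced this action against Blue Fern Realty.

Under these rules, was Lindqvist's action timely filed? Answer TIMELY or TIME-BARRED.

The claim accrued on 18 July 1999, when the wrongful act occurred.
The untolled deadline — 2 years after 18 July 1999 — is 18 July 2001.
Because the pending related arbitration ran from 11 July 2000 to 23 August 2000, the deadline is extended by 43 days to 30 August 2001.
Because the emergency suspension of filing deadlines ran from 3 January 2001 to 26 June 2001, the deadline is extended by 174 days to 20 February 2002.
Because the defendant's absence from the jurisdiction ran from 10 December 2001 to 3 August 2002, the deadline is extended by 236 days to 14 October 2002.
Filing on 28 August 2002 beat the 14 October 2002 deadline — the action is timely.

TIMELY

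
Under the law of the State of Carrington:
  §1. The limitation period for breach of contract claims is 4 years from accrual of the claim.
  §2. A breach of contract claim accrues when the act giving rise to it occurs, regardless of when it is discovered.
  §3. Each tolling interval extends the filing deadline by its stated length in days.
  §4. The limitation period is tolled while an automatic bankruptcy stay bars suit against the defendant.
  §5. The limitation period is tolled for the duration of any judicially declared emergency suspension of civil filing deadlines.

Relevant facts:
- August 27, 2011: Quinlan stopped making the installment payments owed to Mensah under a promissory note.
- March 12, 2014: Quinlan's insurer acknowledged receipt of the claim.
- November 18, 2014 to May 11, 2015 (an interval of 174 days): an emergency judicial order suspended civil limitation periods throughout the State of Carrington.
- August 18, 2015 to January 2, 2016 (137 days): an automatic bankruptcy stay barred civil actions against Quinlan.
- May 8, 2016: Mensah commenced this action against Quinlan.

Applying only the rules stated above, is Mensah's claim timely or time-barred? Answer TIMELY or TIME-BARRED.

TIMELY

The claim accrued on August 27, 2011, when the wrongful act occurred.
The untolled deadline — 4 years after August 27, 2011 — is August 27, 2015.
The period was tolled for 174 days by the emergency suspension of filing deadlines (November 18, 2014 to May 11, 2015), pushing the deadline to February 17, 2016.
Because the automatic bankruptcy stay ran from August 18, 2015 to January 2, 2016, the deadline is extended by 137 days to July 3, 2016.
None of the other events listed affects the running of the period under the stated rules.
Filing on May 8, 2016 beat the July 3, 2016 deadline — the action is timely.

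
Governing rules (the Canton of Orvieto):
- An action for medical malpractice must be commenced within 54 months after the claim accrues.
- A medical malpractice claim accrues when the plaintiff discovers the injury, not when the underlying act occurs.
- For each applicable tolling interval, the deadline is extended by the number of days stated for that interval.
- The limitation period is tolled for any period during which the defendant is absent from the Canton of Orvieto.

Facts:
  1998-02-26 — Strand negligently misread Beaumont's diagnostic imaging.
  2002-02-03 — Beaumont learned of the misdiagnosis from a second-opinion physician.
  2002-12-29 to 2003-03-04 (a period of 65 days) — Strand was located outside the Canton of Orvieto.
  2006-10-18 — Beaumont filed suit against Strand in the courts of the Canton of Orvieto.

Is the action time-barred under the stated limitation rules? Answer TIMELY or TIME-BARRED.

The claim did not accrue until Beaumont discovered the injury on 2002-02-03; the 1998-02-26 act date does not start the clock under the stated rule.
54 months from 2002-02-03 is 2006-08-03.
Because the defendant's absence from the jurisdiction ran from 2002-12-29 to 2003-03-04, the deadline is extended by 65 days to 2006-10-07.
Beaumont filed on 2006-10-18, after the 2006-10-07 deadline, so the action is time-barred.

TIME-BARRED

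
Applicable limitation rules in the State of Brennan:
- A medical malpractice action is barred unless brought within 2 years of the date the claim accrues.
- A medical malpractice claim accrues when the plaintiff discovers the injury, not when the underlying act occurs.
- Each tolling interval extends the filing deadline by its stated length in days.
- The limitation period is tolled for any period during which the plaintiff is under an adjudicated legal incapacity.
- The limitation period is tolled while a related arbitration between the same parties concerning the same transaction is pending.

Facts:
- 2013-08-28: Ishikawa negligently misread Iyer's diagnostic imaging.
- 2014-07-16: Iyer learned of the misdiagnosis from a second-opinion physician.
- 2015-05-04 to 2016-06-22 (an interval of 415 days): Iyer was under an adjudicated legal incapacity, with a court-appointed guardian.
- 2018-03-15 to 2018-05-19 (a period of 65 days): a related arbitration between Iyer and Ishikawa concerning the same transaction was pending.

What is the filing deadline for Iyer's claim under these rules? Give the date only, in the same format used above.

Under the discovery rule, the claim accrued on 2014-07-16, when Iyer discovered the injury — not on the 2013-08-28 date of the underlying act.
2 years from 2014-07-16 is 2016-07-16.
The period was tolled for 415 days by the plaintiff's legal incapacity (2015-05-04 to 2016-06-22), pushing the deadline to 2017-09-04.
The pending related arbitration from 2018-03-15 to 2018-05-19 began after the period had already run on 2017-09-04, so it has no tolling effect.

2017-09-04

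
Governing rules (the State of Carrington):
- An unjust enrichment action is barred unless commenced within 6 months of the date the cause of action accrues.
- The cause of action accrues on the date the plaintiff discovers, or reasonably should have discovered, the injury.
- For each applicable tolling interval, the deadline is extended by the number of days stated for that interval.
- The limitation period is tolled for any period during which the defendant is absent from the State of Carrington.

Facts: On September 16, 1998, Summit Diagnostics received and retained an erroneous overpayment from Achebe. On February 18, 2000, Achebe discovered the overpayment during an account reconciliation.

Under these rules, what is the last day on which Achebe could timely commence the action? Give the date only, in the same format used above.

Under the discovery rule, the claim accrued on February 18, 2000, when Achebe discovered the injury — not on the September 16, 1998 date of the underlying act.
The untolled deadline — 6 months after February 18, 2000 — is August 18, 2000.

August 18, 2000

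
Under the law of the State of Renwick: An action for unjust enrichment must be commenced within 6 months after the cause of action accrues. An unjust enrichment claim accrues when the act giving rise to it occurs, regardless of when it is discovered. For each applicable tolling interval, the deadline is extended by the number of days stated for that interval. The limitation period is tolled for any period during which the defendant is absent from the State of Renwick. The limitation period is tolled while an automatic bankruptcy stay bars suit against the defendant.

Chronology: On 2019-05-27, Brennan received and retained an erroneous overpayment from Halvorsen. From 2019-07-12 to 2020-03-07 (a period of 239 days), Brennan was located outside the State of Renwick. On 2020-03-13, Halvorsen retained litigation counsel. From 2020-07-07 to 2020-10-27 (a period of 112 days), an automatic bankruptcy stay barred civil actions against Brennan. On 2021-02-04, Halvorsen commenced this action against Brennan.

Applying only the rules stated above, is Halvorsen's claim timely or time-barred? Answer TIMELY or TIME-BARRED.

TIME-BARRED

The cause of action accrued on 2019-05-27, the date of the act.
Adding the 6 months base period to 2019-05-27 gives a deadline of 2019-11-27, before any tolling.
Because the defendant's absence from the jurisdiction ran from 2019-07-12 to 2020-03-07, the deadline is extended by 239 days to 2020-07-23.
The automatic bankruptcy stay from 2020-07-07 to 2020-10-27 tolled the period for 112 days, extending the deadline to 2020-11-12.
The other events in the timeline have no effect on the limitation period under the stated rules.
The 2021-02-04 filing falls after the 2020-11-12 deadline; the claim is time-barred.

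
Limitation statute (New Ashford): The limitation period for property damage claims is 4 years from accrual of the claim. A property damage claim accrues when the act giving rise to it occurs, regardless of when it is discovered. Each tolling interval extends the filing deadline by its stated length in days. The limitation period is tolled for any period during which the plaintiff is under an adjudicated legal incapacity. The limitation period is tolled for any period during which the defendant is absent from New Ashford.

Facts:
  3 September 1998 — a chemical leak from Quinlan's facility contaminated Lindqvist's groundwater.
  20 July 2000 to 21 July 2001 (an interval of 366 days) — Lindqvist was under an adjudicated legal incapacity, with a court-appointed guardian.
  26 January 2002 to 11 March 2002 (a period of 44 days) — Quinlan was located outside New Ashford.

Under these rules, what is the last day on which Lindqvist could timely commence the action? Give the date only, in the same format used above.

The limitation period began to run on 3 September 1998.
Adding the 4 years base period to 3 September 1998 gives a deadline of 3 September 2002, before any tolling.
The period was tolled for 366 days by the plaintiff's legal incapacity (20 July 2000 to 21 July 2001), pushing the deadline to 4 September 2003.
The defendant's absence from the jurisdiction from 26 January 2002 to 11 March 2002 tolled the period for 44 days, extending the deadline to 18 October 2003.

18 October 2003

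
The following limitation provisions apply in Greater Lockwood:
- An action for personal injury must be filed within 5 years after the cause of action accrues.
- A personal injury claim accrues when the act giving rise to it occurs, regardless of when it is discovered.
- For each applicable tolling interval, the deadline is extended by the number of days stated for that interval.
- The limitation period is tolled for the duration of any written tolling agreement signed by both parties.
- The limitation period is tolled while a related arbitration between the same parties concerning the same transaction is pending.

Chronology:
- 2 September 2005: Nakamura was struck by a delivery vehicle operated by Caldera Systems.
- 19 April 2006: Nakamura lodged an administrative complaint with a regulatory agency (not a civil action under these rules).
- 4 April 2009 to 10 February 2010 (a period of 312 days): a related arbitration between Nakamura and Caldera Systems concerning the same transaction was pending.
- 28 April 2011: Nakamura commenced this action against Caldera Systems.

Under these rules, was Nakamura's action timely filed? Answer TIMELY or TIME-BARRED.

TIMELY

The cause of action accrued on 2 September 2005, the date of the act.
5 years from 2 September 2005 is 2 September 2010.
The period was tolled for 312 days by the pending related arbitration (4 April 2009 to 10 February 2010), pushing the deadline to 11 July 2011.
None of the other events listed affects the running of the period under the stated rules.
Nakamura filed on 28 April 2011, before the 11 July 2011 deadline, so the action is timely.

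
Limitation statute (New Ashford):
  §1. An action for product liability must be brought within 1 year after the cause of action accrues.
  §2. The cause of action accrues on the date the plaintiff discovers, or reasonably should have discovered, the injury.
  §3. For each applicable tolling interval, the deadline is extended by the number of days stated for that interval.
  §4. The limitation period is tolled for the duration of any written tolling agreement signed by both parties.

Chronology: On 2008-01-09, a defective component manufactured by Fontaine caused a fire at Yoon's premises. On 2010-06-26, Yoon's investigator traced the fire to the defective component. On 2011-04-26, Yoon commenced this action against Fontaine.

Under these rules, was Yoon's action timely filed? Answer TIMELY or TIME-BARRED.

TIMELY

Accrual is tied to discovery, so the period began on 2010-06-26 rather than on 2008-01-09 when the act occurred.
1 year from 2010-06-26 is 2011-06-26.
The 2011-04-26 filing precedes the 2011-06-26 deadline; the claim is timely.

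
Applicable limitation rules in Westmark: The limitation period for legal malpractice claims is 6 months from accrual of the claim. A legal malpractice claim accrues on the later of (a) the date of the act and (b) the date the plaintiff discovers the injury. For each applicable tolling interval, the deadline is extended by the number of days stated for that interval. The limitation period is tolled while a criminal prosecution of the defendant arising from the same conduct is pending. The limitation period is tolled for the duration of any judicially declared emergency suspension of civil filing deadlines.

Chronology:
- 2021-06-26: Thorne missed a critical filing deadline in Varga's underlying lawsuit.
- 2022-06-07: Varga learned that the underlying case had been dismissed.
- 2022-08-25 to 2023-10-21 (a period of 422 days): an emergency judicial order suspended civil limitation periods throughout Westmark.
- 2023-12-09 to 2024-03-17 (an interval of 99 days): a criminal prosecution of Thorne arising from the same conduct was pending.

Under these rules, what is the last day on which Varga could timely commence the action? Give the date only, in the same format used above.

Taking the later of the act (2021-06-26) and discovery (2022-06-07), the claim accrued on 2022-06-07.
Adding the 6 months base period to 2022-06-07 gives a deadline of 2022-12-07, before any tolling.
The period was tolled for 422 days by the emergency suspension of filing deadlines (2022-08-25 to 2023-10-21), pushing the deadline to 2024-02-02.
The period was tolled for 99 days by the pending criminal prosecution (2023-12-09 to 2024-03-17), pushing the deadline to 2024-05-11.

2024-05-11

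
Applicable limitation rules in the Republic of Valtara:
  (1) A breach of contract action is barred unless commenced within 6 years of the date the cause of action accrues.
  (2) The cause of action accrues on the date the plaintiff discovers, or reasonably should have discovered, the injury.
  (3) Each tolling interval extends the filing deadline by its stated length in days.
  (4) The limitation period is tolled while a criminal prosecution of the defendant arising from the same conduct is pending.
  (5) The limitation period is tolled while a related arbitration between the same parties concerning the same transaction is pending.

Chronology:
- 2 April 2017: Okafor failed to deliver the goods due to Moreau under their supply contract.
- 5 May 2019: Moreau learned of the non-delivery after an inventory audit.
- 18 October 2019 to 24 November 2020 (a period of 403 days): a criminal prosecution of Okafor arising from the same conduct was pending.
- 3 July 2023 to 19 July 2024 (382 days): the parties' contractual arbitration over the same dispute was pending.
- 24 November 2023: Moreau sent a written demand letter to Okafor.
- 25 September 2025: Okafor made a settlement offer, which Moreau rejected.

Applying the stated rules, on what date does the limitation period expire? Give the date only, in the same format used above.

The claim did not accrue until Moreau discovered the injury on 5 May 2019; the 2 April 2017 act date does not start the clock under the stated rule.
The untolled deadline — 6 years after 5 May 2019 — is 5 May 2025.
The period was tolled for 403 days by the pending criminal prosecution (18 October 2019 to 24 November 2020), pushing the deadline to 12 June 2026.
The pending related arbitration from 3 July 2023 to 19 July 2024 tolled the period for 382 days, extending the deadline to 29 June 2027.
Nothing else in the chronology tolls or restarts the period.

29 June 2027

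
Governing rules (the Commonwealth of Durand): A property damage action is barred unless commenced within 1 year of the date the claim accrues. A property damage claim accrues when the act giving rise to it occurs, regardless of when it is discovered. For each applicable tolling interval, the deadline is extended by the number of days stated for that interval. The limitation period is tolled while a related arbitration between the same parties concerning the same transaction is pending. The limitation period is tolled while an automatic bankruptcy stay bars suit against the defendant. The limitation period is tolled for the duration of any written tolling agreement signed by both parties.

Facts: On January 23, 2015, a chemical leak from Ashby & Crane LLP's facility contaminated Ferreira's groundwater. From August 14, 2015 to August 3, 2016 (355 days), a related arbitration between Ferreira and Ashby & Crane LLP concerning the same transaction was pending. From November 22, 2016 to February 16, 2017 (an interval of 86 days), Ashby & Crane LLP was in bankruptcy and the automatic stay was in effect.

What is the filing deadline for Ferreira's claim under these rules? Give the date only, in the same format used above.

The claim accrued on January 23, 2015, when the wrongful act occurred.
The untolled deadline — 1 year after January 23, 2015 — is January 23, 2016.
The pending related arbitration from August 14, 2015 to August 3, 2016 tolled the period for 355 days, extending the deadline to January 12, 2017.
Because the automatic bankruptcy stay ran from November 22, 2016 to February 16, 2017, the deadline is extended by 86 days to April 8, 2017.

April 8, 2017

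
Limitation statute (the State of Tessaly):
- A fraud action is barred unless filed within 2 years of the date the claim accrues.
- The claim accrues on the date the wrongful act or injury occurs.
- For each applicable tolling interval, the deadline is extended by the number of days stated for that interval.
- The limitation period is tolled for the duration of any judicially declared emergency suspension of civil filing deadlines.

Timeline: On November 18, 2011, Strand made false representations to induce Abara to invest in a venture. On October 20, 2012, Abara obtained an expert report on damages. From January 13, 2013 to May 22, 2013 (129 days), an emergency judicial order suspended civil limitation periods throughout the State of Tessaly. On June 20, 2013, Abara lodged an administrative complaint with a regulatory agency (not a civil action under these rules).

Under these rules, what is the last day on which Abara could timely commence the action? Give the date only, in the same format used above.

March 27, 2014

The claim accrued on November 18, 2011, the date of the act.
Adding the 2 years base period to November 18, 2011 gives a deadline of November 18, 2013, before any tolling.
The period was tolled for 129 days by the emergency suspension of filing deadlines (January 13, 2013 to May 22, 2013), pushing the deadline to March 27, 2014.
The other events in the timeline have no effect on the limitation period under the stated rules.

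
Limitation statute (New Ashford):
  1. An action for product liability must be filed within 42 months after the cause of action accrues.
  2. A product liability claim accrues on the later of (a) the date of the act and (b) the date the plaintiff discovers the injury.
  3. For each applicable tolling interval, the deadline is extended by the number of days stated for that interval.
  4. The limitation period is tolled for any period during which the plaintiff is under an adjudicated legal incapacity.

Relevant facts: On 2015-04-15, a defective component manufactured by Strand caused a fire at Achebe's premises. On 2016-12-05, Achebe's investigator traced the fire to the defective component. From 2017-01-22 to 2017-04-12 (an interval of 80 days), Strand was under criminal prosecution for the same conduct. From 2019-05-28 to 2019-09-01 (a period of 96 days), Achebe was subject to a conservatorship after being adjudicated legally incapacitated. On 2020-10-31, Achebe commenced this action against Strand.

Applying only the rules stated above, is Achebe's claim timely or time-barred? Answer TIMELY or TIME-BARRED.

TIME-BARRED

The claim accrued on 2016-12-05 — the later of the 2015-04-15 act and the 2016-12-05 discovery.
42 months from 2016-12-05 is 2020-06-05.
The plaintiff's legal incapacity from 2019-05-28 to 2019-09-01 tolled the period for 96 days, extending the deadline to 2020-09-09.
The pending criminal prosecution from 2017-01-22 to 2017-04-12 does not toll the period, because no stated rule makes a criminal prosecution a tolling event.
Filing on 2020-10-31 missed the 2020-09-09 deadline — the action is time-barred.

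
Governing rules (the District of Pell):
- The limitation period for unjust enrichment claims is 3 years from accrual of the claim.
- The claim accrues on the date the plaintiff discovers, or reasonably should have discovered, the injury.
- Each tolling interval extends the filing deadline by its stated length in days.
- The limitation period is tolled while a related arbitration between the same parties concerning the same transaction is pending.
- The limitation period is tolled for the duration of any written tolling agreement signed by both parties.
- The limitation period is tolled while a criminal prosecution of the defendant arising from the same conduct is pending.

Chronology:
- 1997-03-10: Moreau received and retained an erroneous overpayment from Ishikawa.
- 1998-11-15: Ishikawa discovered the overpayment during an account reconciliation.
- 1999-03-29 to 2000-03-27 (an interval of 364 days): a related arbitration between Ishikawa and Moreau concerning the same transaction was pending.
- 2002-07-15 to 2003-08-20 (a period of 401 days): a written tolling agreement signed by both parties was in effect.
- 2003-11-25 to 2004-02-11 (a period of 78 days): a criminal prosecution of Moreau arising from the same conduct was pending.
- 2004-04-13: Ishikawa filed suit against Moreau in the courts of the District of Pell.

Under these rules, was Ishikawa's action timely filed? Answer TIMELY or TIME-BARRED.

Accrual is tied to discovery, so the period began on 1998-11-15 rather than on 1997-03-10 when the act occurred.
Adding the 3 years base period to 1998-11-15 gives a deadline of 2001-11-15, before any tolling.
Because the pending related arbitration ran from 1999-03-29 to 2000-03-27, the deadline is extended by 364 days to 2002-11-14.
The written tolling agreement from 2002-07-15 to 2003-08-20 tolled the period for 401 days, extending the deadline to 2003-12-20.
The pending criminal prosecution from 2003-11-25 to 2004-02-11 tolled the period for 78 days, extending the deadline to 2004-03-07.
The 2004-04-13 filing falls after the 2004-03-07 deadline; the claim is time-barred.

TIME-BARRED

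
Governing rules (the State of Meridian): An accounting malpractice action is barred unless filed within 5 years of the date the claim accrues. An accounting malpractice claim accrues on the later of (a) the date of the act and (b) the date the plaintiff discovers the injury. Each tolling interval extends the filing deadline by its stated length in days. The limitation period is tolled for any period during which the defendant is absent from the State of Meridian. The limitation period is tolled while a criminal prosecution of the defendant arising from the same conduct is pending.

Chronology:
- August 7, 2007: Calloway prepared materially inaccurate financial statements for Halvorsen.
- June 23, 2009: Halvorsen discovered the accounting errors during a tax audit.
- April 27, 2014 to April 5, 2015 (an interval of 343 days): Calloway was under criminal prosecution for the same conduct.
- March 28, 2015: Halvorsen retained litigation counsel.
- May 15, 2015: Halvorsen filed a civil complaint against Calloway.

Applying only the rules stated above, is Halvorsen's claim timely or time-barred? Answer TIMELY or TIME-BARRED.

TIMELY

Taking the later of the act (August 7, 2007) and discovery (June 23, 2009), the claim accrued on June 23, 2009.
Adding the 5 years base period to June 23, 2009 gives a deadline of June 23, 2014, before any tolling.
The pending criminal prosecution from April 27, 2014 to April 5, 2015 tolled the period for 343 days, extending the deadline to June 1, 2015.
None of the other events listed affects the running of the period under the stated rules.
Halvorsen filed on May 15, 2015, before the June 1, 2015 deadline, so the action is timely.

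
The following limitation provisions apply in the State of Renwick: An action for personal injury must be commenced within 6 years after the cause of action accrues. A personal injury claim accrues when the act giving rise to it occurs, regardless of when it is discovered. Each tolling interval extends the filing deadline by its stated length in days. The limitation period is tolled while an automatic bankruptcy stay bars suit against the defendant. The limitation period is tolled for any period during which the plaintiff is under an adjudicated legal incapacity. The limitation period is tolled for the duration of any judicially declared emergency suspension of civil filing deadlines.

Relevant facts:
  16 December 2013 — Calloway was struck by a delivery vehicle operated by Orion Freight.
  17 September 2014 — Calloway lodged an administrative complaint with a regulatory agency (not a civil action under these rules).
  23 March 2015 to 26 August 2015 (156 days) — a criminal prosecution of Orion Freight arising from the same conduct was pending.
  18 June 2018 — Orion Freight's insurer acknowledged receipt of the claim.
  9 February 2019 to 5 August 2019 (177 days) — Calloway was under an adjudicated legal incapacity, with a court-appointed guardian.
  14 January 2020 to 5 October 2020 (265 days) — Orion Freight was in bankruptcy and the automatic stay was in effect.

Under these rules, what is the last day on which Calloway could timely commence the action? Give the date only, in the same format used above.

The limitation period began to run on 16 December 2013.
The untolled deadline — 6 years after 16 December 2013 — is 16 December 2019.
Because the plaintiff's legal incapacity ran from 9 February 2019 to 5 August 2019, the deadline is extended by 177 days to 10 June 2020.
Because the automatic bankruptcy stay ran from 14 January 2020 to 5 October 2020, the deadline is extended by 265 days to 2 March 2021.
The pending criminal prosecution from 23 March 2015 to 26 August 2015 does not toll the period, because no stated rule makes a criminal prosecution a tolling event.
None of the other events listed affects the running of the period under the stated rules.

2 March 2021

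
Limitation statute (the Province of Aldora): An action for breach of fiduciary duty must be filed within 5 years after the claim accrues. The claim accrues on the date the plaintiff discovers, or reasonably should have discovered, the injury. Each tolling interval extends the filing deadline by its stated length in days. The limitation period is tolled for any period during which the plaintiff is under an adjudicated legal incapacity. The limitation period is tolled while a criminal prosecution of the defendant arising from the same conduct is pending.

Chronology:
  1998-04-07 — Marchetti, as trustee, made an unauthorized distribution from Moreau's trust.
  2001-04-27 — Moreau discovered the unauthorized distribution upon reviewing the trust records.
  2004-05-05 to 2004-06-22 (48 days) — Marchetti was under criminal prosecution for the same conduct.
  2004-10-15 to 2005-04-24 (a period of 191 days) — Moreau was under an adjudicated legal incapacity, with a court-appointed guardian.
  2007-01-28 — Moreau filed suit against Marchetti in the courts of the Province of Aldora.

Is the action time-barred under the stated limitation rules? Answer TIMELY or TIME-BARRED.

Accrual is tied to discovery, so the period began on 2001-04-27 rather than on 1998-04-07 when the act occurred.
The untolled deadline — 5 years after 2001-04-27 — is 2006-04-27.
The pending criminal prosecution from 2004-05-05 to 2004-06-22 tolled the period for 48 days, extending the deadline to 2006-06-14.
Because the plaintiff's legal incapacity ran from 2004-10-15 to 2005-04-24, the deadline is extended by 191 days to 2006-12-22.
The 2007-01-28 filing falls after the 2006-12-22 deadline; the claim is time-barred.

TIME-BARRED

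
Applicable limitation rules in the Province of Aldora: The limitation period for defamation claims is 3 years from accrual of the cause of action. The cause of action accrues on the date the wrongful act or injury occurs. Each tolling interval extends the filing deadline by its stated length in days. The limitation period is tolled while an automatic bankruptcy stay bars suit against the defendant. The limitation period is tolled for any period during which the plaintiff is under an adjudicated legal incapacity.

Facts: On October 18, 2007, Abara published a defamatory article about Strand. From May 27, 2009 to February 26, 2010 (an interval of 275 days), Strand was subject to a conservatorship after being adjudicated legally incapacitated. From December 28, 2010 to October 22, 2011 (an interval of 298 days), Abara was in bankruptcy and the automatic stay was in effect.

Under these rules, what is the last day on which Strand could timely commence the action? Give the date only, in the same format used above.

The limitation period began to run on October 18, 2007.
The untolled deadline — 3 years after October 18, 2007 — is October 18, 2010.
Because the plaintiff's legal incapacity ran from May 27, 2009 to February 26, 2010, the deadline is extended by 275 days to July 20, 2011.
Because the automatic bankruptcy stay ran from December 28, 2010 to October 22, 2011, the deadline is extended by 298 days to May 13, 2012.

May 13, 2012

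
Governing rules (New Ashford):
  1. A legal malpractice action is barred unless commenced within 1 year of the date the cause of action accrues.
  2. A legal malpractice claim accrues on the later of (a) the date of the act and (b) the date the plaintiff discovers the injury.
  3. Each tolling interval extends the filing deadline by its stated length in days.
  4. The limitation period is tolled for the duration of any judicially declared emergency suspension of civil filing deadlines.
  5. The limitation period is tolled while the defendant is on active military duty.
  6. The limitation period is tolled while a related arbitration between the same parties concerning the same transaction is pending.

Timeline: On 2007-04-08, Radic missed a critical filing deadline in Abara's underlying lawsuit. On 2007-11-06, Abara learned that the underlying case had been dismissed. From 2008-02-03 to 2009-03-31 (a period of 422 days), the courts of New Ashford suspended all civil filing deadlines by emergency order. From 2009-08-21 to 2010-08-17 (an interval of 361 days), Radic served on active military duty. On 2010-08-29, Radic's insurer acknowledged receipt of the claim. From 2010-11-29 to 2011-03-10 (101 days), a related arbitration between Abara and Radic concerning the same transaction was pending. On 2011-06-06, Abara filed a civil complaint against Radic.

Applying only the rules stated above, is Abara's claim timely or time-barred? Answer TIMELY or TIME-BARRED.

Because discovery on 2007-11-06 post-dates the 2007-04-08 act, accrual under the later-of rule falls on 2007-11-06.
Adding the 1 year base period to 2007-11-06 gives a deadline of 2008-11-06, before any tolling.
Because the emergency suspension of filing deadlines ran from 2008-02-03 to 2009-03-31, the deadline is extended by 422 days to 2010-01-02.
Because the defendant's active military service ran from 2009-08-21 to 2010-08-17, the deadline is extended by 361 days to 2010-12-29.
The period was tolled for 101 days by the pending related arbitration (2010-11-29 to 2011-03-10), pushing the deadline to 2011-04-09.
None of the other events listed affects the running of the period under the stated rules.
Abara filed on 2011-06-06, after the 2011-04-09 deadline, so the action is time-barred.

TIME-BARRED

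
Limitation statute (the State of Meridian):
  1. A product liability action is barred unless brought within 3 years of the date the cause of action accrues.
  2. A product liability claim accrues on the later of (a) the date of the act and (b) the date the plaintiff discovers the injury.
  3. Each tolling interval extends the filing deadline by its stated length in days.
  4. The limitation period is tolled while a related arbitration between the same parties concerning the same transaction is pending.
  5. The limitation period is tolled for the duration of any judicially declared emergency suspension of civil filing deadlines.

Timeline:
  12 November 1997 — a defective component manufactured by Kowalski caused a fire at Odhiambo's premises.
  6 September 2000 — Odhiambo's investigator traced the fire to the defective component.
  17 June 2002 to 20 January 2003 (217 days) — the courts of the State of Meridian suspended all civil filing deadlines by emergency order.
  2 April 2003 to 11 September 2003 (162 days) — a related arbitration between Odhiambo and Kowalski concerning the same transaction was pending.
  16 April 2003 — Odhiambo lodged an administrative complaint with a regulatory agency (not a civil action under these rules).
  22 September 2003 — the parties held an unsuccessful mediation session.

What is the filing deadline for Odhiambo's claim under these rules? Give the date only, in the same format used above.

19 September 2004

Because discovery on 6 September 2000 post-dates the 12 November 1997 act, accrual under the later-of rule falls on 6 September 2000.
The untolled deadline — 3 years after 6 September 2000 — is 6 September 2003.
The emergency suspension of filing deadlines from 17 June 2002 to 20 January 2003 tolled the period for 217 days, extending the deadline to 10 April 2004.
The period was tolled for 162 days by the pending related arbitration (2 April 2003 to 11 September 2003), pushing the deadline to 19 September 2004.
Nothing else in the chronology tolls or restarts the period.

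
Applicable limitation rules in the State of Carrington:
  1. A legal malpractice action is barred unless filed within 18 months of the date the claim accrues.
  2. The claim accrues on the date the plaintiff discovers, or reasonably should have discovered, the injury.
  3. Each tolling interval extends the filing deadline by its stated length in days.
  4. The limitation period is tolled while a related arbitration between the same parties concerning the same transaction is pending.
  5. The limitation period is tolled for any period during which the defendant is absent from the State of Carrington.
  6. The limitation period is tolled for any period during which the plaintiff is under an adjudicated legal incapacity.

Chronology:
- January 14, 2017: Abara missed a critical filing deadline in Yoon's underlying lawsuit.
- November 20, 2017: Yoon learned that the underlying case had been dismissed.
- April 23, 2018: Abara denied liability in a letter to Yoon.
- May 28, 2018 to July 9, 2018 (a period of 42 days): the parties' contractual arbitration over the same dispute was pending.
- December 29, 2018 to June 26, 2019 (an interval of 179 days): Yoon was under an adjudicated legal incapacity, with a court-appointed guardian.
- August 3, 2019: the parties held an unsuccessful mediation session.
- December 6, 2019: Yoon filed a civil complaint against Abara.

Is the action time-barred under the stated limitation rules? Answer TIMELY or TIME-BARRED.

Under the discovery rule, the claim accrued on November 20, 2017, when Yoon discovered the injury — not on the January 14, 2017 date of the underlying act.
Adding the 18 months base period to November 20, 2017 gives a deadline of May 20, 2019, before any tolling.
Because the pending related arbitration ran from May 28, 2018 to July 9, 2018, the deadline is extended by 42 days to July 1, 2019.
The plaintiff's legal incapacity from December 29, 2018 to June 26, 2019 tolled the period for 179 days, extending the deadline to December 27, 2019.
The other events in the timeline have no effect on the limitation period under the stated rules.
Filing on December 6, 2019 beat the December 27, 2019 deadline — the action is timely.

TIMELY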